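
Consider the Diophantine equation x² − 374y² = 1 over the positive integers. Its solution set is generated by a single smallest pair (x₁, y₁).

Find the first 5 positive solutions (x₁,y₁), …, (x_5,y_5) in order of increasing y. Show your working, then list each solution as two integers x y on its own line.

3365 174
22646449 1171020
152410598405 7880964426
1025723304619201 53038889415960
6903117687676624325 356951717888446374

√374 → a₀=19, period (2,1,18,1,2,38); ℓ=6 even so k=5
a_0=19:  p_0=19·1+0=19,  q_0=19·0+1=1
…
a_4=1:  p_4=1·1083+58=1141,  q_4=1·56+3=59
a_5=2:  p_5=2·1141+1083=3365,  q_5=2·59+56=174
fundamental: x₁=3365, y₁=174  (since 11323225 − 374·30276 = 1)
(x_2, y_2) = (3365·3365 + 374·174·174, 3365·174 + 174·3365) = (22646449, 1171020)
(x_3, y_3) = (3365·22646449 + 374·174·1171020, 3365·1171020 + 174·22646449) = (152410598405, 7880964426)
(x_4, y_4) = (3365·152410598405 + 374·174·7880964426, 3365·7880964426 + 174·152410598405) = (1025723304619201, 53038889415960)
(x_5, y_5) = (3365·1025723304619201 + 374·174·53038889415960, 3365·53038889415960 + 174·1025723304619201) = (6903117687676624325, 356951717888446374)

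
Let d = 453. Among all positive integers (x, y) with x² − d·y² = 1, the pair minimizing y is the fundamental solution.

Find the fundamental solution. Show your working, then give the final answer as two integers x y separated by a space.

√453 → a₀=21, period (3,1,1,10,14,10,1,1,3,42); ℓ=10 even so k=9
i=0: a=21 ⇒ p=21, q=1
…
i=3: a=1 ⇒ p=149, q=7
i=4: a=10 ⇒ p=1575, q=74
i=5: a=14 ⇒ p=22199, q=1043
i=6: a=10 ⇒ p=223565, q=10504
…
i=8: a=1 ⇒ p=469329, q=22051
i=9: a=3 ⇒ p=1653751, q=77700
→ (1653751, 77700).  Check: 1653751²=2734892370001, 453·77700²=2734892370000, difference 1.

1653751 77700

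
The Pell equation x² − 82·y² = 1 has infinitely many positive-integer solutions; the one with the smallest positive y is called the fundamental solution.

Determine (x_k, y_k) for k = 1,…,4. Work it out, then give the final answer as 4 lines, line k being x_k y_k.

d=82: √d = [9; 18] (ℓ=1, odd), read p_1/q_1
step 0: (9, 1)  from 9·(1,0) + (0,1)
step 1: (163, 18)  from 18·(9,1) + (1,0)
(x₁, y₁) = (163, 18);  163² − 82·18² = 1 ✓
(x_2, y_2) = (163·163 + 82·18·18, 163·18 + 18·163) = (53137, 5868)
(x_3, y_3) = (163·53137 + 82·18·5868, 163·5868 + 18·53137) = (17322499, 1912950)
(x_4, y_4) = (163·17322499 + 82·18·1912950, 163·1912950 + 18·17322499) = (5647081537, 623615832)

163 18
53137 5868
17322499 1912950
5647081537 623615832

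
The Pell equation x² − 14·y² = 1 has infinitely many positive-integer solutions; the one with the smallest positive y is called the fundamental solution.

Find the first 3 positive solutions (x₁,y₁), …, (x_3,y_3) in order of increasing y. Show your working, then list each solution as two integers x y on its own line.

15 4
449 120
13455 3596

√14 → a₀=3, period (1,2,1,6); ℓ=4 even so k=3
step 0: (3, 1)  from 3·(1,0) + (0,1)
…
step 2: (11, 3)  from 2·(4,1) + (3,1)
step 3: (15, 4)  from 1·(11,3) + (4,1)
→ (15, 4).  Check: 15²=225, 14·4²=224, difference 1.
(x_2, y_2) = (15·15 + 14·4·4, 15·4 + 4·15) = (449, 120)
(x_3, y_3) = (15·449 + 14·4·120, 15·120 + 4·449) = (13455, 3596)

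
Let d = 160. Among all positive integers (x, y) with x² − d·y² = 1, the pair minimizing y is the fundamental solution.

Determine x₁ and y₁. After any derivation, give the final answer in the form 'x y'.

721 57

d=160: √d = [12; 1,1,1,5,1,1,1,24] (ℓ=8, even), read p_7/q_7
a_0=12:  p_0=12·1+0=12,  q_0=12·0+1=1
a_1=1:  p_1=1·12+1=13,  q_1=1·1+0=1
a_2=1:  p_2=1·13+12=25,  q_2=1·1+1=2
a_3=1:  p_3=1·25+13=38,  q_3=1·2+1=3
a_4=5:  p_4=5·38+25=215,  q_4=5·3+2=17
a_5=1:  p_5=1·215+38=253,  q_5=1·17+3=20
a_6=1:  p_6=1·253+215=468,  q_6=1·20+17=37
a_7=1:  p_7=1·468+253=721,  q_7=1·37+20=57
(x₁, y₁) = (721, 57);  721² − 160·57² = 1 ✓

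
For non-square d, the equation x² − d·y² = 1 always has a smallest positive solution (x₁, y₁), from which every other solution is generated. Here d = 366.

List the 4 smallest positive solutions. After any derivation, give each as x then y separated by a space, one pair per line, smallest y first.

907925 47458
1648655611249 86176609300
2993711291685588725 156483795997357542
5436130649005627630680001 284151100961715516031400

d=366: √d = [19; 7,1,1,1,2,12,2,1,1,1,7,38] (ℓ=12, even), read p_11/q_11
a_0=19:  p_0=19·1+0=19,  q_0=19·0+1=1
a_1=7:  p_1=7·19+1=134,  q_1=7·1+0=7
…
a_3=1:  p_3=1·153+134=287,  q_3=1·8+7=15
…
a_5=2:  p_5=2·440+287=1167,  q_5=2·23+15=61
a_6=12:  p_6=12·1167+440=14444,  q_6=12·61+23=755
…
a_8=1:  p_8=1·30055+14444=44499,  q_8=1·1571+755=2326
a_9=1:  p_9=1·44499+30055=74554,  q_9=1·2326+1571=3897
a_10=1:  p_10=1·74554+44499=119053,  q_10=1·3897+2326=6223
a_11=7:  p_11=7·119053+74554=907925,  q_11=7·6223+3897=47458
fundamental: x₁=907925, y₁=47458  (since 824327805625 − 366·2252261764 = 1)
n=2: (907925,47458)∘(907925,47458) = (907925·907925+366·47458·47458, 907925·47458+47458·907925) = (1648655611249,86176609300)
n=3: (1648655611249,86176609300)∘(907925,47458) = (907925·1648655611249+366·47458·86176609300, 907925·86176609300+47458·1648655611249) = (2993711291685588725,156483795997357542)
n=4: (2993711291685588725,156483795997357542)∘(907925,47458) = (907925·2993711291685588725+366·47458·156483795997357542, 907925·156483795997357542+47458·2993711291685588725) = (5436130649005627630680001,284151100961715516031400)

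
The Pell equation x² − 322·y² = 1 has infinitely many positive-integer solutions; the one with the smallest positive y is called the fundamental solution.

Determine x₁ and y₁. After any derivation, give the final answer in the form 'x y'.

√322 → a₀=17, period (1,16,1,34); ℓ=4 even so k=3
a_0=17:  p_0=17·1+0=17,  q_0=17·0+1=1
…
a_2=16:  p_2=16·18+17=305,  q_2=16·1+1=17
a_3=1:  p_3=1·305+18=323,  q_3=1·17+1=18
fundamental: x₁=323, y₁=18  (since 104329 − 322·324 = 1)

323 18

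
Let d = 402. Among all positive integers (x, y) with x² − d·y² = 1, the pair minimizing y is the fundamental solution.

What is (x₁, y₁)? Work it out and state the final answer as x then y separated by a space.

401 20

√402 = [20; 20,40, …], period ℓ=2 (even) → k=1
k=0  a_k=20  p_k/q_k = 20/1
k=1  a_k=20  p_k/q_k = 401/20
fundamental: x₁=401, y₁=20  (since 160801 − 402·400 = 1)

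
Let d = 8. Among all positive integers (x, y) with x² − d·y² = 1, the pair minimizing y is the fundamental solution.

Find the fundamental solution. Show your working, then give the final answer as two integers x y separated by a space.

√8 = [2; 1,4, …], period ℓ=2 (even) → k=1
k=0  a_k=2  p_k/q_k = 2/1
k=1  a_k=1  p_k/q_k = 3/1
→ (3, 1).  Check: 3²=9, 8·1²=8, difference 1.

3 1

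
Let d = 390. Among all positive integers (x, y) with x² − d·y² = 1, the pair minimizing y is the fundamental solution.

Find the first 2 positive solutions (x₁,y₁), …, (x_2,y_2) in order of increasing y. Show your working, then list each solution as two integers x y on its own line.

79 4
12481 632

√390 → a₀=19, period (1,2,1,38); ℓ=4 even so k=3
i=0: a=19 ⇒ p=19, q=1
…
i=2: a=2 ⇒ p=59, q=3
i=3: a=1 ⇒ p=79, q=4
(x₁, y₁) = (79, 4);  79² − 390·4² = 1 ✓
(79+4√390)^2 = 12481 + 632√390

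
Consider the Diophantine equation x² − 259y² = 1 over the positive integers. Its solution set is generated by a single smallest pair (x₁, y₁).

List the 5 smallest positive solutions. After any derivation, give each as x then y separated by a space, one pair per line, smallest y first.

[16; 10,1,2,3,4,3,2,1,10,32] for √259; ℓ=10 ⇒ convergent index 9
a_0=16:  p_0=16·1+0=16,  q_0=16·0+1=1
…
a_3=2:  p_3=2·177+161=515,  q_3=2·11+10=32
…
a_5=4:  p_5=4·1722+515=7403,  q_5=4·107+32=460
a_6=3:  p_6=3·7403+1722=23931,  q_6=3·460+107=1487
a_7=2:  p_7=2·23931+7403=55265,  q_7=2·1487+460=3434
a_8=1:  p_8=1·55265+23931=79196,  q_8=1·3434+1487=4921
a_9=10:  p_9=10·79196+55265=847225,  q_9=10·4921+3434=52644
→ (847225, 52644).  Check: 847225²=717790200625, 259·52644²=717790200624, difference 1.
(x_2, y_2) = (847225·847225 + 259·52644·52644, 847225·52644 + 52644·847225) = (1435580401249, 89202625800)
(x_3, y_3) = (847225·1435580401249 + 259·52644·89202625800, 847225·89202625800 + 52644·1435580401249) = (2432519210895520825, 151149389286757356)
(x_4, y_4) = (847225·2432519210895520825 + 259·52644·151149389286757356, 847225·151149389286757356 + 52644·2432519210895520825) = (4121782176900479681520001, 256115082676856799248400)
(x_5, y_5) = (847225·4121782176900479681520001 + 259·52644·256115082676856799248400, 847225·256115082676856799248400 + 52644·4121782176900479681520001) = (6984153809646585277140670173625, 433974201841648854097164622644)

847225 52644
1435580401249 89202625800
2432519210895520825 151149389286757356
4121782176900479681520001 256115082676856799248400
6984153809646585277140670173625 433974201841648854097164622644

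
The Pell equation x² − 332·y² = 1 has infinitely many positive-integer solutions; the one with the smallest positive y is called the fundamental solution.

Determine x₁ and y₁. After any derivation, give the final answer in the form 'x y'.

√332 → a₀=18, period (4,1,1,8,1,1,4,36); ℓ=8 even so k=7
step 0: (18, 1)  from 18·(1,0) + (0,1)
step 1: (73, 4)  from 4·(18,1) + (1,0)
…
step 3: (164, 9)  from 1·(91,5) + (73,4)
…
step 6: (2970, 163)  from 1·(1567,86) + (1403,77)
step 7: (13447, 738)  from 4·(2970,163) + (1567,86)
fundamental: x₁=13447, y₁=738  (since 180821809 − 332·544644 = 1)

13447 738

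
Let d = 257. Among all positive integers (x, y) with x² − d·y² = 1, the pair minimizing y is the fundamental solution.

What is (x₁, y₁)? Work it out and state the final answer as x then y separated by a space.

[16; 32] for √257; ℓ=1 ⇒ convergent index 1
k=0  a_k=16  p_k/q_k = 16/1
k=1  a_k=32  p_k/q_k = 513/32
→ (513, 32).  Check: 513²=263169, 257·32²=263168, difference 1.

513 32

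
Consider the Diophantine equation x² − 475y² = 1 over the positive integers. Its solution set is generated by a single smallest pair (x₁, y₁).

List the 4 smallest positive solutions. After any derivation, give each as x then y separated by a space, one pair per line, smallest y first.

57799 2652
6681448801 306565896
772362118440199 35438404443156
89283516160768675201 4096608676513381392

√475 = [21; 1,3,1,6,2,6,1,3,1,42, …], period ℓ=10 (even) → k=9
k=0  a_k=21  p_k/q_k = 21/1
…
k=2  a_k=3  p_k/q_k = 87/4
…
k=5  a_k=2  p_k/q_k = 1591/73
k=6  a_k=6  p_k/q_k = 10287/472
…
k=8  a_k=3  p_k/q_k = 45921/2107
k=9  a_k=1  p_k/q_k = 57799/2652
→ (57799, 2652).  Check: 57799²=3340724401, 475·2652²=3340724400, difference 1.
n=2: (57799,2652)∘(57799,2652) = (57799·57799+475·2652·2652, 57799·2652+2652·57799) = (6681448801,306565896)
n=3: (6681448801,306565896)∘(57799,2652) = (57799·6681448801+475·2652·306565896, 57799·306565896+2652·6681448801) = (772362118440199,35438404443156)
n=4: (772362118440199,35438404443156)∘(57799,2652) = (57799·772362118440199+475·2652·35438404443156, 57799·35438404443156+2652·772362118440199) = (89283516160768675201,4096608676513381392)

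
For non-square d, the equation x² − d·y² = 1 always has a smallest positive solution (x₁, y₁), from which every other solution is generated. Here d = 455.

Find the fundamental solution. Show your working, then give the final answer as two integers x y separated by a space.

√455 = [21; 3,42, …], period ℓ=2 (even) → k=1
k=0  a_k=21  p_k/q_k = 21/1
k=1  a_k=3  p_k/q_k = 64/3
fundamental: x₁=64, y₁=3  (since 4096 − 455·9 = 1)

64 3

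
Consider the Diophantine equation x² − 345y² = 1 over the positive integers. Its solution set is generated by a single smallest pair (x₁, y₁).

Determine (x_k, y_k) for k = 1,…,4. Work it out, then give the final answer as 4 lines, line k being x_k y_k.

d=345: √d = [18; 1,1,2,1,6,1,2,1,1,36] (ℓ=10, even), read p_9/q_9
step 0: (18, 1)  from 18·(1,0) + (0,1)
…
step 5: (873, 47)  from 6·(130,7) + (93,5)
step 6: (1003, 54)  from 1·(873,47) + (130,7)
…
step 8: (3882, 209)  from 1·(2879,155) + (1003,54)
step 9: (6761, 364)  from 1·(3882,209) + (2879,155)
→ (6761, 364).  Check: 6761²=45711121, 345·364²=45711120, difference 1.
(6761+364√345)^2 = 91422241 + 4922008√345
(6761+364√345)^3 = 1236211536041 + 66555391812√345
(6761+364√345)^4 = 16716052298924161 + 899962003159856√345

6761 364
91422241 4922008
1236211536041 66555391812
16716052298924161 899962003159856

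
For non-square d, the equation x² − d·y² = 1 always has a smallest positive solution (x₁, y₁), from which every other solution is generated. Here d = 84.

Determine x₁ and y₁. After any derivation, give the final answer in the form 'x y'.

√84 = [9; 6,18, …], period ℓ=2 (even) → k=1
k=0  a_k=9  p_k/q_k = 9/1
k=1  a_k=6  p_k/q_k = 55/6
(x₁, y₁) = (55, 6);  55² − 84·6² = 1 ✓

55 6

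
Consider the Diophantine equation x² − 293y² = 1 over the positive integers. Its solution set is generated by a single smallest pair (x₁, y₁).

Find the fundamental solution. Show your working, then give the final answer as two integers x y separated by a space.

12320649 719780

[17; 8,1,1,8,34] for √293; ℓ=5 ⇒ convergent index 9
i=0: a=17 ⇒ p=17, q=1
…
i=2: a=1 ⇒ p=154, q=9
…
i=5: a=34 ⇒ p=84679, q=4947
i=6: a=8 ⇒ p=679914, q=39721
…
i=8: a=1 ⇒ p=1444507, q=84389
i=9: a=8 ⇒ p=12320649, q=719780
→ (12320649, 719780).  Check: 12320649²=151798391781201, 293·719780²=151798391781200, difference 1.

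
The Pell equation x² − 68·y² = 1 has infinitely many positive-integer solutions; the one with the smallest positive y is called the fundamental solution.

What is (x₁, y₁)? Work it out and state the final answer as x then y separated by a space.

√68 → a₀=8, period (4,16); ℓ=2 even so k=1
k=0  a_k=8  p_k/q_k = 8/1
k=1  a_k=4  p_k/q_k = 33/4
(x₁, y₁) = (33, 4);  33² − 68·4² = 1 ✓

33 4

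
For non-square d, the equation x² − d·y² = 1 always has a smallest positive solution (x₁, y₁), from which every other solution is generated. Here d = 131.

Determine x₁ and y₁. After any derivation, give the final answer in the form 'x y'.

√131 → a₀=11, period (2,4,11,4,2,22); ℓ=6 even so k=5
i=0: a=11 ⇒ p=11, q=1
i=1: a=2 ⇒ p=23, q=2
…
i=3: a=11 ⇒ p=1156, q=101
i=4: a=4 ⇒ p=4727, q=413
i=5: a=2 ⇒ p=10610, q=927
→ (10610, 927).  Check: 10610²=112572100, 131·927²=112572099, difference 1.

10610 927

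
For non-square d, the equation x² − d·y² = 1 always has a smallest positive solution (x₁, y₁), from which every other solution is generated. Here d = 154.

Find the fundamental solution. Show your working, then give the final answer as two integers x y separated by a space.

[12; 2,2,3,1,2,1,3,2,2,24] for √154; ℓ=10 ⇒ convergent index 9
i=0: a=12 ⇒ p=12, q=1
…
i=2: a=2 ⇒ p=62, q=5
i=3: a=3 ⇒ p=211, q=17
i=4: a=1 ⇒ p=273, q=22
…
i=8: a=2 ⇒ p=8724, q=703
i=9: a=2 ⇒ p=21295, q=1716
(x₁, y₁) = (21295, 1716);  21295² − 154·1716² = 1 ✓

21295 1716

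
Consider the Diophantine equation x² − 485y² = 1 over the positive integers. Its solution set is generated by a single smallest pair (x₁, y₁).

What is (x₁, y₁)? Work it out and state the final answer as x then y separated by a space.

[22; 44] for √485; ℓ=1 ⇒ convergent index 1
i=0: a=22 ⇒ p=22, q=1
i=1: a=44 ⇒ p=969, q=44
fundamental: x₁=969, y₁=44  (since 938961 − 485·1936 = 1)

969 44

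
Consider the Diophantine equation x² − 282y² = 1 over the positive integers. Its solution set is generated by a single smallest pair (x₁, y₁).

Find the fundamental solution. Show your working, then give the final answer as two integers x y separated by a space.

[16; 1,3,1,4,1,3,1,32] for √282; ℓ=8 ⇒ convergent index 7
i=0: a=16 ⇒ p=16, q=1
…
i=3: a=1 ⇒ p=84, q=5
i=4: a=4 ⇒ p=403, q=24
…
i=6: a=3 ⇒ p=1864, q=111
i=7: a=1 ⇒ p=2351, q=140
→ (2351, 140).  Check: 2351²=5527201, 282·140²=5527200, difference 1.

2351 140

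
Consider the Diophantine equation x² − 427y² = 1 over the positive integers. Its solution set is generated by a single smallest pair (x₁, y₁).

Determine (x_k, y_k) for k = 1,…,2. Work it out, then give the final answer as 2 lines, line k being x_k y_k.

62 3
7687 372

d=427: √d = [20; 1,1,1,40] (ℓ=4, even), read p_3/q_3
i=0: a=20 ⇒ p=20, q=1
i=1: a=1 ⇒ p=21, q=1
i=2: a=1 ⇒ p=41, q=2
i=3: a=1 ⇒ p=62, q=3
(x₁, y₁) = (62, 3);  62² − 427·3² = 1 ✓
n=2: (62,3)∘(62,3) = (62·62+427·3·3, 62·3+3·62) = (7687,372)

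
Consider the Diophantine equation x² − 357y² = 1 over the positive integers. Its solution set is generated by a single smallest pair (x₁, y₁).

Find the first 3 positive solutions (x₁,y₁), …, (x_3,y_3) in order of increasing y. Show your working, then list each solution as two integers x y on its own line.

3401 180
23133601 1224360
157354750601 8328096540

√357 = [18; 1,8,2,8,1,36, …], period ℓ=6 (even) → k=5
i=0: a=18 ⇒ p=18, q=1
…
i=2: a=8 ⇒ p=170, q=9
i=3: a=2 ⇒ p=359, q=19
i=4: a=8 ⇒ p=3042, q=161
i=5: a=1 ⇒ p=3401, q=180
fundamental: x₁=3401, y₁=180  (since 11566801 − 357·32400 = 1)
(x_2, y_2) = (3401·3401 + 357·180·180, 3401·180 + 180·3401) = (23133601, 1224360)
(x_3, y_3) = (3401·23133601 + 357·180·1224360, 3401·1224360 + 180·23133601) = (157354750601, 8328096540)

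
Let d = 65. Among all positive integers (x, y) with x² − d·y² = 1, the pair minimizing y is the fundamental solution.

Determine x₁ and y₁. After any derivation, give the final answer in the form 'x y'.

√65 = [8; 16, …], period ℓ=1 (odd) → k=1
i=0: a=8 ⇒ p=8, q=1
i=1: a=16 ⇒ p=129, q=16
fundamental: x₁=129, y₁=16  (since 16641 − 65·256 = 1)

129 16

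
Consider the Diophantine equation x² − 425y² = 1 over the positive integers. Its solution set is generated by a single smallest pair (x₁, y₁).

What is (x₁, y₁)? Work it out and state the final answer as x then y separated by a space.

√425 = [20; 1,1,1,1,1,1,40, …], period ℓ=7 (odd) → k=13
step 0: (20, 1)  from 20·(1,0) + (0,1)
…
step 5: (165, 8)  from 1·(103,5) + (62,3)
…
step 10: (33191, 1610)  from 1·(22038,1069) + (11153,541)
…
step 12: (88420, 4289)  from 1·(55229,2679) + (33191,1610)
step 13: (143649, 6968)  from 1·(88420,4289) + (55229,2679)
fundamental: x₁=143649, y₁=6968  (since 20635035201 − 425·48553024 = 1)

143649 6968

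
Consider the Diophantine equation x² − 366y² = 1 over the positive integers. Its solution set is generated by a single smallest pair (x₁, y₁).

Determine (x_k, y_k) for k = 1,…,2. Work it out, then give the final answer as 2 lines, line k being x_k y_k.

907925 47458
1648655611249 86176609300

√366 → a₀=19, period (7,1,1,1,2,12,2,1,1,1,7,38); ℓ=12 even so k=11
a_0=19:  p_0=19·1+0=19,  q_0=19·0+1=1
a_1=7:  p_1=7·19+1=134,  q_1=7·1+0=7
a_2=1:  p_2=1·134+19=153,  q_2=1·7+1=8
a_3=1:  p_3=1·153+134=287,  q_3=1·8+7=15
…
a_6=12:  p_6=12·1167+440=14444,  q_6=12·61+23=755
a_7=2:  p_7=2·14444+1167=30055,  q_7=2·755+61=1571
a_8=1:  p_8=1·30055+14444=44499,  q_8=1·1571+755=2326
a_9=1:  p_9=1·44499+30055=74554,  q_9=1·2326+1571=3897
a_10=1:  p_10=1·74554+44499=119053,  q_10=1·3897+2326=6223
a_11=7:  p_11=7·119053+74554=907925,  q_11=7·6223+3897=47458
fundamental: x₁=907925, y₁=47458  (since 824327805625 − 366·2252261764 = 1)
n=2: (907925,47458)∘(907925,47458) = (907925·907925+366·47458·47458, 907925·47458+47458·907925) = (1648655611249,86176609300)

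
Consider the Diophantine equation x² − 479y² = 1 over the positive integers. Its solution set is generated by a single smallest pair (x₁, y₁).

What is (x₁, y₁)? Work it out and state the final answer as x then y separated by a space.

√479 = [21; 1,7,1,3,2,21,2,3,1,7,1,42, …], period ℓ=12 (even) → k=11
i=0: a=21 ⇒ p=21, q=1
…
i=2: a=7 ⇒ p=175, q=8
i=3: a=1 ⇒ p=197, q=9
…
i=6: a=21 ⇒ p=37075, q=1694
i=7: a=2 ⇒ p=75879, q=3467
i=8: a=3 ⇒ p=264712, q=12095
…
i=10: a=7 ⇒ p=2648849, q=121029
i=11: a=1 ⇒ p=2989440, q=136591
fundamental: x₁=2989440, y₁=136591  (since 8936751513600 − 479·18657101281 = 1)

2989440 136591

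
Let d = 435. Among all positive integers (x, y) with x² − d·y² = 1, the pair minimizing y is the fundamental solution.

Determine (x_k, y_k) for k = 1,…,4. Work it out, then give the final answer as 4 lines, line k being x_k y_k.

146 7
42631 2044
12448106 596841
3634804321 174275528

√435 → a₀=20, period (1,5,1,40); ℓ=4 even so k=3
step 0: (20, 1)  from 20·(1,0) + (0,1)
step 1: (21, 1)  from 1·(20,1) + (1,0)
step 2: (125, 6)  from 5·(21,1) + (20,1)
step 3: (146, 7)  from 1·(125,6) + (21,1)
→ (146, 7).  Check: 146²=21316, 435·7²=21315, difference 1.
(146+7√435)^2 = 42631 + 2044√435
(146+7√435)^3 = 12448106 + 596841√435
(146+7√435)^4 = 3634804321 + 174275528√435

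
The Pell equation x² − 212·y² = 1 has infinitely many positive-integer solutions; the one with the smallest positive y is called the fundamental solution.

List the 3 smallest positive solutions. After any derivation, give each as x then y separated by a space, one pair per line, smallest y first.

√212 → a₀=14, period (1,1,3,1,1,…,1,1,28); ℓ=14 even so k=13
step 0: (14, 1)  from 14·(1,0) + (0,1)
step 1: (15, 1)  from 1·(14,1) + (1,0)
step 2: (29, 2)  from 1·(15,1) + (14,1)
…
step 4: (131, 9)  from 1·(102,7) + (29,2)
step 5: (233, 16)  from 1·(131,9) + (102,7)
…
step 7: (2417, 166)  from 6·(364,25) + (233,16)
step 8: (2781, 191)  from 1·(2417,166) + (364,25)
step 9: (5198, 357)  from 1·(2781,191) + (2417,166)
step 10: (7979, 548)  from 1·(5198,357) + (2781,191)
step 11: (29135, 2001)  from 3·(7979,548) + (5198,357)
step 12: (37114, 2549)  from 1·(29135,2001) + (7979,548)
step 13: (66249, 4550)  from 1·(37114,2549) + (29135,2001)
(x₁, y₁) = (66249, 4550);  66249² − 212·4550² = 1 ✓
(66249+4550√212)^2 = 8777860001 + 602865900√212
(66249+4550√212)^3 = 1163048894346249 + 79878526013650√212

66249 4550
8777860001 602865900
1163048894346249 79878526013650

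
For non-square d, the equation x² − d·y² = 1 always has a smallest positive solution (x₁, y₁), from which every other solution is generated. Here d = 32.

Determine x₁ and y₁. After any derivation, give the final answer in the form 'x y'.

d=32: √d = [5; 1,1,1,10] (ℓ=4, even), read p_3/q_3
k=0  a_k=5  p_k/q_k = 5/1
…
k=2  a_k=1  p_k/q_k = 11/2
k=3  a_k=1  p_k/q_k = 17/3
→ (17, 3).  Check: 17²=289, 32·3²=288, difference 1.

17 3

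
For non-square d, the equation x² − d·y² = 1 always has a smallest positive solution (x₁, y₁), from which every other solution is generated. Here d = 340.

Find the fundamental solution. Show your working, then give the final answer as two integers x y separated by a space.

285769 15498

√340 = [18; 2,3,1,1,1,…,3,2,36, …], period ℓ=14 (even) → k=13
step 0: (18, 1)  from 18·(1,0) + (0,1)
step 1: (37, 2)  from 2·(18,1) + (1,0)
…
step 5: (461, 25)  from 1·(295,16) + (166,9)
…
step 11: (34813, 1888)  from 1·(21039,1141) + (13774,747)
step 12: (125478, 6805)  from 3·(34813,1888) + (21039,1141)
step 13: (285769, 15498)  from 2·(125478,6805) + (34813,1888)
(x₁, y₁) = (285769, 15498);  285769² − 340·15498² = 1 ✓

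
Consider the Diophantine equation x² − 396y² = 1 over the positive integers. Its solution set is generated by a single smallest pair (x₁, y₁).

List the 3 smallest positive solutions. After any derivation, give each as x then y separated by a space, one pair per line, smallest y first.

199 10
79201 3980
31521799 1584030

[19; 1,8,1,38] for √396; ℓ=4 ⇒ convergent index 3
i=0: a=19 ⇒ p=19, q=1
…
i=2: a=8 ⇒ p=179, q=9
i=3: a=1 ⇒ p=199, q=10
(x₁, y₁) = (199, 10);  199² − 396·10² = 1 ✓
k=2:  x_2 = 199·199+396·10·10 = 79201,  y_2 = 199·10+10·199 = 3980
k=3:  x_3 = 199·79201+396·10·3980 = 31521799,  y_3 = 199·3980+10·79201 = 1584030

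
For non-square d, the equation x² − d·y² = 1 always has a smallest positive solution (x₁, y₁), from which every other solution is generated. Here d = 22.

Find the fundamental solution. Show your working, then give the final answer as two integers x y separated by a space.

√22 = [4; 1,2,4,2,1,8, …], period ℓ=6 (even) → k=5
step 0: (4, 1)  from 4·(1,0) + (0,1)
step 1: (5, 1)  from 1·(4,1) + (1,0)
step 2: (14, 3)  from 2·(5,1) + (4,1)
step 3: (61, 13)  from 4·(14,3) + (5,1)
step 4: (136, 29)  from 2·(61,13) + (14,3)
step 5: (197, 42)  from 1·(136,29) + (61,13)
(x₁, y₁) = (197, 42);  197² − 22·42² = 1 ✓

197 42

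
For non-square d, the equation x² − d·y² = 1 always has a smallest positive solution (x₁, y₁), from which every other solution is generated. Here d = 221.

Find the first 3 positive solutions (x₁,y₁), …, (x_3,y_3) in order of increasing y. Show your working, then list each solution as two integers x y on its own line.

1665 112
5544449 372960
18463013505 1241956688

√221 → a₀=14, period (1,6,2,6,1,28); ℓ=6 even so k=5
i=0: a=14 ⇒ p=14, q=1
i=1: a=1 ⇒ p=15, q=1
…
i=4: a=6 ⇒ p=1442, q=97
i=5: a=1 ⇒ p=1665, q=112
fundamental: x₁=1665, y₁=112  (since 2772225 − 221·12544 = 1)
k=2:  x_2 = 1665·1665+221·112·112 = 5544449,  y_2 = 1665·112+112·1665 = 372960
k=3:  x_3 = 1665·5544449+221·112·372960 = 18463013505,  y_3 = 1665·372960+112·5544449 = 1241956688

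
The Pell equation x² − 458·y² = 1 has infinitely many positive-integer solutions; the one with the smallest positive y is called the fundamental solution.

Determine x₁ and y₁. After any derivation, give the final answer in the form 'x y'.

22899 1070

[21; 2,2,42] for √458; ℓ=3 ⇒ convergent index 5
a_0=21:  p_0=21·1+0=21,  q_0=21·0+1=1
a_1=2:  p_1=2·21+1=43,  q_1=2·1+0=2
a_2=2:  p_2=2·43+21=107,  q_2=2·2+1=5
a_3=42:  p_3=42·107+43=4537,  q_3=42·5+2=212
a_4=2:  p_4=2·4537+107=9181,  q_4=2·212+5=429
a_5=2:  p_5=2·9181+4537=22899,  q_5=2·429+212=1070
→ (22899, 1070).  Check: 22899²=524364201, 458·1070²=524364200, difference 1.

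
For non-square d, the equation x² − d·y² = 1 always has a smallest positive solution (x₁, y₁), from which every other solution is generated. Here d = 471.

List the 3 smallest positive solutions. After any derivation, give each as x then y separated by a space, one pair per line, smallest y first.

7838695 361188
122890278606049 5662485139320
1926598824915678693415 88772987898323613612

d=471: √d = [21; 1,2,2,1,3,…,2,1,42] (ℓ=14, even), read p_13/q_13
step 0: (21, 1)  from 21·(1,0) + (0,1)
…
step 3: (152, 7)  from 2·(65,3) + (22,1)
…
step 5: (803, 37)  from 3·(217,10) + (152,7)
…
step 7: (48809, 2249)  from 14·(3429,158) + (803,37)
…
step 9: (644804, 29711)  from 3·(198665,9154) + (48809,2249)
…
step 11: (2331742, 107441)  from 2·(843469,38865) + (644804,29711)
step 12: (5506953, 253747)  from 2·(2331742,107441) + (843469,38865)
step 13: (7838695, 361188)  from 1·(5506953,253747) + (2331742,107441)
fundamental: x₁=7838695, y₁=361188  (since 61445139303025 − 471·130456771344 = 1)
k=2:  x_2 = 7838695·7838695+471·361188·361188 = 122890278606049,  y_2 = 7838695·361188+361188·7838695 = 5662485139320
k=3:  x_3 = 7838695·122890278606049+471·361188·5662485139320 = 1926598824915678693415,  y_3 = 7838695·5662485139320+361188·122890278606049 = 88772987898323613612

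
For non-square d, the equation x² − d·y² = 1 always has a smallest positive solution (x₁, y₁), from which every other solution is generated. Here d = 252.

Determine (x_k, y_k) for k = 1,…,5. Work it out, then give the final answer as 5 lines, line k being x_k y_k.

[15; 1,6,1,30] for √252; ℓ=4 ⇒ convergent index 3
k=0  a_k=15  p_k/q_k = 15/1
k=1  a_k=1  p_k/q_k = 16/1
k=2  a_k=6  p_k/q_k = 111/7
k=3  a_k=1  p_k/q_k = 127/8
(x₁, y₁) = (127, 8);  127² − 252·8² = 1 ✓
n=2: (127,8)∘(127,8) = (127·127+252·8·8, 127·8+8·127) = (32257,2032)
n=3: (32257,2032)∘(127,8) = (127·32257+252·8·2032, 127·2032+8·32257) = (8193151,516120)
n=4: (8193151,516120)∘(127,8) = (127·8193151+252·8·516120, 127·516120+8·8193151) = (2081028097,131092448)
n=5: (2081028097,131092448)∘(127,8) = (127·2081028097+252·8·131092448, 127·131092448+8·2081028097) = (528572943487,33296965672)

127 8
32257 2032
8193151 516120
2081028097 131092448
528572943487 33296965672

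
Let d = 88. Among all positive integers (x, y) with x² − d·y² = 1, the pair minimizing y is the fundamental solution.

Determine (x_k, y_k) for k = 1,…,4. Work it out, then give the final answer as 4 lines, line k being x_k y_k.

√88 = [9; 2,1,1,1,2,18, …], period ℓ=6 (even) → k=5
k=0  a_k=9  p_k/q_k = 9/1
k=1  a_k=2  p_k/q_k = 19/2
…
k=4  a_k=1  p_k/q_k = 75/8
k=5  a_k=2  p_k/q_k = 197/21
(x₁, y₁) = (197, 21);  197² − 88·21² = 1 ✓
(x_2, y_2) = (197·197 + 88·21·21, 197·21 + 21·197) = (77617, 8274)
(x_3, y_3) = (197·77617 + 88·21·8274, 197·8274 + 21·77617) = (30580901, 3259935)
(x_4, y_4) = (197·30580901 + 88·21·3259935, 197·3259935 + 21·30580901) = (12048797377, 1284406116)

197 21
77617 8274
30580901 3259935
12048797377 1284406116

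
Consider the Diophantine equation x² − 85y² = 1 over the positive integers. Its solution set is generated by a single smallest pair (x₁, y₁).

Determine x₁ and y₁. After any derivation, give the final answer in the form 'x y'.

√85 = [9; 4,1,1,4,18, …], period ℓ=5 (odd) → k=9
i=0: a=9 ⇒ p=9, q=1
…
i=2: a=1 ⇒ p=46, q=5
…
i=6: a=4 ⇒ p=27926, q=3029
i=7: a=1 ⇒ p=34813, q=3776
i=8: a=1 ⇒ p=62739, q=6805
i=9: a=4 ⇒ p=285769, q=30996
→ (285769, 30996).  Check: 285769²=81663921361, 85·30996²=81663921360, difference 1.

285769 30996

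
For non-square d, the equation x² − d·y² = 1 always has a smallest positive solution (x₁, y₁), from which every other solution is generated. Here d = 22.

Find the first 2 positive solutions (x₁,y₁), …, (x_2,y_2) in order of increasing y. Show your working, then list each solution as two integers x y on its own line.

197 42
77617 16548

√22 = [4; 1,2,4,2,1,8, …], period ℓ=6 (even) → k=5
a_0=4:  p_0=4·1+0=4,  q_0=4·0+1=1
…
a_4=2:  p_4=2·61+14=136,  q_4=2·13+3=29
a_5=1:  p_5=1·136+61=197,  q_5=1·29+13=42
(x₁, y₁) = (197, 42);  197² − 22·42² = 1 ✓
(x_2, y_2) = (197·197 + 22·42·42, 197·42 + 42·197) = (77617, 16548)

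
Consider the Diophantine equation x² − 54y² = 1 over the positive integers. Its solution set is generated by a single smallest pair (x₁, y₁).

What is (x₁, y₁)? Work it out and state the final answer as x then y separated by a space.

d=54: √d = [7; 2,1,6,1,2,14] (ℓ=6, even), read p_5/q_5
k=0  a_k=7  p_k/q_k = 7/1
…
k=2  a_k=1  p_k/q_k = 22/3
k=3  a_k=6  p_k/q_k = 147/20
k=4  a_k=1  p_k/q_k = 169/23
k=5  a_k=2  p_k/q_k = 485/66
→ (485, 66).  Check: 485²=235225, 54·66²=235224, difference 1.

485 66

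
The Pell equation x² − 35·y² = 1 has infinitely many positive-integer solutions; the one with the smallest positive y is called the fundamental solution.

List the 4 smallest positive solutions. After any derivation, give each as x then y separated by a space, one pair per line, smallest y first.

√35 → a₀=5, period (1,10); ℓ=2 even so k=1
a_0=5:  p_0=5·1+0=5,  q_0=5·0+1=1
a_1=1:  p_1=1·5+1=6,  q_1=1·1+0=1
→ (6, 1).  Check: 6²=36, 35·1²=35, difference 1.
n=2: (6,1)∘(6,1) = (6·6+35·1·1, 6·1+1·6) = (71,12)
n=3: (71,12)∘(6,1) = (6·71+35·1·12, 6·12+1·71) = (846,143)
n=4: (846,143)∘(6,1) = (6·846+35·1·143, 6·143+1·846) = (10081,1704)

6 1
71 12
846 143
10081 1704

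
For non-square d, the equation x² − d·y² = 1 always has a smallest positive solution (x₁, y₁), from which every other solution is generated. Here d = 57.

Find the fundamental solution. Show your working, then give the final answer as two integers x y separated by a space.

√57 → a₀=7, period (1,1,4,1,1,14); ℓ=6 even so k=5
a_0=7:  p_0=7·1+0=7,  q_0=7·0+1=1
a_1=1:  p_1=1·7+1=8,  q_1=1·1+0=1
a_2=1:  p_2=1·8+7=15,  q_2=1·1+1=2
a_3=4:  p_3=4·15+8=68,  q_3=4·2+1=9
a_4=1:  p_4=1·68+15=83,  q_4=1·9+2=11
a_5=1:  p_5=1·83+68=151,  q_5=1·11+9=20
(x₁, y₁) = (151, 20);  151² − 57·20² = 1 ✓

151 20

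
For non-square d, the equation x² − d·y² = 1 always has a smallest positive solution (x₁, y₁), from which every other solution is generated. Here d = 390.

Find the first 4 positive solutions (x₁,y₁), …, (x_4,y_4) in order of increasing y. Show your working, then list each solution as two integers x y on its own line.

[19; 1,2,1,38] for √390; ℓ=4 ⇒ convergent index 3
a_0=19:  p_0=19·1+0=19,  q_0=19·0+1=1
a_1=1:  p_1=1·19+1=20,  q_1=1·1+0=1
a_2=2:  p_2=2·20+19=59,  q_2=2·1+1=3
a_3=1:  p_3=1·59+20=79,  q_3=1·3+1=4
(x₁, y₁) = (79, 4);  79² − 390·4² = 1 ✓
n=2: (79,4)∘(79,4) = (79·79+390·4·4, 79·4+4·79) = (12481,632)
n=3: (12481,632)∘(79,4) = (79·12481+390·4·632, 79·632+4·12481) = (1971919,99852)
n=4: (1971919,99852)∘(79,4) = (79·1971919+390·4·99852, 79·99852+4·1971919) = (311550721,15775984)

79 4
12481 632
1971919 99852
311550721 15775984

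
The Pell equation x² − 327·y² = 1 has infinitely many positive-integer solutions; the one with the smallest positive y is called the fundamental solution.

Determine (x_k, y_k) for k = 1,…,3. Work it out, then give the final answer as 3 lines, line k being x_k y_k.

d=327: √d = [18; 12,36] (ℓ=2, even), read p_1/q_1
step 0: (18, 1)  from 18·(1,0) + (0,1)
step 1: (217, 12)  from 12·(18,1) + (1,0)
fundamental: x₁=217, y₁=12  (since 47089 − 327·144 = 1)
n=2: (217,12)∘(217,12) = (217·217+327·12·12, 217·12+12·217) = (94177,5208)
n=3: (94177,5208)∘(217,12) = (217·94177+327·12·5208, 217·5208+12·94177) = (40872601,2260260)

217 12
94177 5208
40872601 2260260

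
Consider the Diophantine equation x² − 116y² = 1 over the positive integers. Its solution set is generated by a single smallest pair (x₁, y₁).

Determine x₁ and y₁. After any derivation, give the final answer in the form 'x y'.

9801 910

d=116: √d = [10; 1,3,2,1,4,1,2,3,1,20] (ℓ=10, even), read p_9/q_9
a_0=10:  p_0=10·1+0=10,  q_0=10·0+1=1
a_1=1:  p_1=1·10+1=11,  q_1=1·1+0=1
a_2=3:  p_2=3·11+10=43,  q_2=3·1+1=4
a_3=2:  p_3=2·43+11=97,  q_3=2·4+1=9
a_4=1:  p_4=1·97+43=140,  q_4=1·9+4=13
a_5=4:  p_5=4·140+97=657,  q_5=4·13+9=61
a_6=1:  p_6=1·657+140=797,  q_6=1·61+13=74
a_7=2:  p_7=2·797+657=2251,  q_7=2·74+61=209
a_8=3:  p_8=3·2251+797=7550,  q_8=3·209+74=701
a_9=1:  p_9=1·7550+2251=9801,  q_9=1·701+209=910
→ (9801, 910).  Check: 9801²=96059601, 116·910²=96059600, difference 1.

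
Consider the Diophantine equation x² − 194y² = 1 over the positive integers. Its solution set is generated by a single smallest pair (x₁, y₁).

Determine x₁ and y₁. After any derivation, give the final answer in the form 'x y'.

195 14

√194 = [13; 1,12,1,26, …], period ℓ=4 (even) → k=3
a_0=13:  p_0=13·1+0=13,  q_0=13·0+1=1
a_1=1:  p_1=1·13+1=14,  q_1=1·1+0=1
a_2=12:  p_2=12·14+13=181,  q_2=12·1+1=13
a_3=1:  p_3=1·181+14=195,  q_3=1·13+1=14
fundamental: x₁=195, y₁=14  (since 38025 − 194·196 = 1)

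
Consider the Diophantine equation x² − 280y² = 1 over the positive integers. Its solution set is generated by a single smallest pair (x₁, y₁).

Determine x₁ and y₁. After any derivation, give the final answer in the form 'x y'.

d=280: √d = [16; 1,2,1,2,1,32] (ℓ=6, even), read p_5/q_5
k=0  a_k=16  p_k/q_k = 16/1
k=1  a_k=1  p_k/q_k = 17/1
k=2  a_k=2  p_k/q_k = 50/3
k=3  a_k=1  p_k/q_k = 67/4
k=4  a_k=2  p_k/q_k = 184/11
k=5  a_k=1  p_k/q_k = 251/15
(x₁, y₁) = (251, 15);  251² − 280·15² = 1 ✓

251 15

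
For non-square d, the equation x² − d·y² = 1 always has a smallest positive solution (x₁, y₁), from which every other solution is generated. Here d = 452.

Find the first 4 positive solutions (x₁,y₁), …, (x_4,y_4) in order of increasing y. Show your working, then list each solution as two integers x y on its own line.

1204353 56648
2900932297217 136448377488
6987493029899166849 328664025545553880
16830816386073401651890177 791655010315592455701792

[21; 3,1,5,3,10,3,5,1,3,42] for √452; ℓ=10 ⇒ convergent index 9
i=0: a=21 ⇒ p=21, q=1
…
i=2: a=1 ⇒ p=85, q=4
…
i=4: a=3 ⇒ p=1552, q=73
…
i=7: a=5 ⇒ p=263904, q=12413
i=8: a=1 ⇒ p=313483, q=14745
i=9: a=3 ⇒ p=1204353, q=56648
(x₁, y₁) = (1204353, 56648);  1204353² − 452·56648² = 1 ✓
n=2: (1204353,56648)∘(1204353,56648) = (1204353·1204353+452·56648·56648, 1204353·56648+56648·1204353) = (2900932297217,136448377488)
n=3: (2900932297217,136448377488)∘(1204353,56648) = (1204353·2900932297217+452·56648·136448377488, 1204353·136448377488+56648·2900932297217) = (6987493029899166849,328664025545553880)
n=4: (6987493029899166849,328664025545553880)∘(1204353,56648) = (1204353·6987493029899166849+452·56648·328664025545553880, 1204353·328664025545553880+56648·6987493029899166849) = (16830816386073401651890177,791655010315592455701792)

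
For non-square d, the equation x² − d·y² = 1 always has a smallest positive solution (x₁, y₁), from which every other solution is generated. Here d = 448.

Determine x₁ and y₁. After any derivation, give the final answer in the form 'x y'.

127 6

d=448: √d = [21; 6,42] (ℓ=2, even), read p_1/q_1
k=0  a_k=21  p_k/q_k = 21/1
k=1  a_k=6  p_k/q_k = 127/6
(x₁, y₁) = (127, 6);  127² − 448·6² = 1 ✓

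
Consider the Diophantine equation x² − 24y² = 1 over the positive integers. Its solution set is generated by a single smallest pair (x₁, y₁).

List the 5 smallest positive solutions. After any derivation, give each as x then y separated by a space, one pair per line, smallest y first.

[4; 1,8] for √24; ℓ=2 ⇒ convergent index 1
step 0: (4, 1)  from 4·(1,0) + (0,1)
step 1: (5, 1)  from 1·(4,1) + (1,0)
→ (5, 1).  Check: 5²=25, 24·1²=24, difference 1.
k=2:  x_2 = 5·5+24·1·1 = 49,  y_2 = 5·1+1·5 = 10
k=3:  x_3 = 5·49+24·1·10 = 485,  y_3 = 5·10+1·49 = 99
k=4:  x_4 = 5·485+24·1·99 = 4801,  y_4 = 5·99+1·485 = 980
k=5:  x_5 = 5·4801+24·1·980 = 47525,  y_5 = 5·980+1·4801 = 9701

5 1
49 10
485 99
4801 980
47525 9701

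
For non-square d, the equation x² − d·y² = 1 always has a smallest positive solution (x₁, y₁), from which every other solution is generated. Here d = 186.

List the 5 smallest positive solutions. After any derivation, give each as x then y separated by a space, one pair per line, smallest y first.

d=186: √d = [13; 1,1,1,3,4,3,1,1,1,26] (ℓ=10, even), read p_9/q_9
k=0  a_k=13  p_k/q_k = 13/1
k=1  a_k=1  p_k/q_k = 14/1
…
k=4  a_k=3  p_k/q_k = 150/11
k=5  a_k=4  p_k/q_k = 641/47
k=6  a_k=3  p_k/q_k = 2073/152
k=7  a_k=1  p_k/q_k = 2714/199
k=8  a_k=1  p_k/q_k = 4787/351
k=9  a_k=1  p_k/q_k = 7501/550
→ (7501, 550).  Check: 7501²=56265001, 186·550²=56265000, difference 1.
k=2:  x_2 = 7501·7501+186·550·550 = 112530001,  y_2 = 7501·550+550·7501 = 8251100
k=3:  x_3 = 7501·112530001+186·550·8251100 = 1688175067501,  y_3 = 7501·8251100+550·112530001 = 123783001650
k=4:  x_4 = 7501·1688175067501+186·550·123783001650 = 25326002250120001,  y_4 = 7501·123783001650+550·1688175067501 = 1856992582502200
k=5:  x_5 = 7501·25326002250120001+186·550·1856992582502200 = 379940684068125187501,  y_5 = 7501·1856992582502200+550·25326002250120001 = 27858602598915002750

7501 550
112530001 8251100
1688175067501 123783001650
25326002250120001 1856992582502200
379940684068125187501 27858602598915002750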